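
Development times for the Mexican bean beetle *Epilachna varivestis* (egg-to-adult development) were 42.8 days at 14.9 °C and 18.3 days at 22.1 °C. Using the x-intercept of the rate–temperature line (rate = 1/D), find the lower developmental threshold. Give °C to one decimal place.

Equal thermal constants: D₁(T₁ − T_b) = D₂(T₂ − T_b).
42.8·(14.9 − T_b) = 18.3·(22.1 − T_b)
T_b = (42.8·14.9 − 18.3·22.1) / (42.8 − 18.3) = 233.29 / 24.5 = 9.522 °C ≈ 9.5 °C.

9.5 °C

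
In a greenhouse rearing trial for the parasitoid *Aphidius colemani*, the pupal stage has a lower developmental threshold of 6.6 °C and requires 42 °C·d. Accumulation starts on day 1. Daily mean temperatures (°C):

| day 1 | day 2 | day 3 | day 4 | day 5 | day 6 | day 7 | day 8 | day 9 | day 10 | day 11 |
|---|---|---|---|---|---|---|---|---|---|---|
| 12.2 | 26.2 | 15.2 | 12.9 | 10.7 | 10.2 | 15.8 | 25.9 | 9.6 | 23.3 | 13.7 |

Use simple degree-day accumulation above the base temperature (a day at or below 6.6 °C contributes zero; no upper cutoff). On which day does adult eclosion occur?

day 5

Daily DD above 6.6 °C: 5.6, 19.6, 8.6, 6.3, 4.1, 3.6, 9.2, 19.3, 3.0, 16.7, 7.1.
Cumulative: 5.6, 25.2, 33.8, 40.1, 44.2, 47.8, 57.0, 76.3, 79.3, 96.0, 103.1.
The total first reaches 42 DD on day 5.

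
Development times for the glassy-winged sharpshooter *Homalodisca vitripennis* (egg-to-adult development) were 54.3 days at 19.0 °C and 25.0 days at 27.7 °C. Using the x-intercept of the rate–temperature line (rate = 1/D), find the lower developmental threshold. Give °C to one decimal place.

Linear rate model ⇒ the product D·(T − T_b) is constant across temperatures.
54.3·(19.0 − T_b) = 25.0·(27.7 − T_b)
T_b = (54.3·19.0 − 25.0·27.7) / (54.3 − 25.0) = 339.20 / 29.3 = 11.577 °C ≈ 11.6 °C.

11.6 °C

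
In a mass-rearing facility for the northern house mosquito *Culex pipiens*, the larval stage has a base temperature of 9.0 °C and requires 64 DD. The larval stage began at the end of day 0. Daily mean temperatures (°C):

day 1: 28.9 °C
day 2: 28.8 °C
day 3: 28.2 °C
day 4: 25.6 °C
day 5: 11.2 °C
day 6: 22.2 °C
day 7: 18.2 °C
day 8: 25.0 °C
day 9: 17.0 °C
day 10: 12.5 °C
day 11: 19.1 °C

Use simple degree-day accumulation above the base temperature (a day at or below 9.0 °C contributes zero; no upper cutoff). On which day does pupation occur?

Daily DD above 9.0 °C: 19.9, 19.8, 19.2, 16.6, 2.2, 13.2, 9.2, 16.0, 8.0, 3.5, 10.1.
Cumulative: 19.9, 39.7, 58.9, 75.5, 77.7, 90.9, 100.1, 116.1, 124.1, 127.6, 137.7.
The total first reaches 64 DD on day 4.

day 4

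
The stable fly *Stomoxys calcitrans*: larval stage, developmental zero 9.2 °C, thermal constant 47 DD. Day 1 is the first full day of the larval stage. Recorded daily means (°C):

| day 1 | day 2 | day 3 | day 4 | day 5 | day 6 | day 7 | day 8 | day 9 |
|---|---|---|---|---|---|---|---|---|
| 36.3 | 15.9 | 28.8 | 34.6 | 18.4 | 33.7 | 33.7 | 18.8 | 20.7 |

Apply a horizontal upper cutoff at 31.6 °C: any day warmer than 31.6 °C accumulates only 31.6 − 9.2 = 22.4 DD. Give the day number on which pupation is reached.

day 3

Daily DD above 9.2 °C (capped at 22.4): 22.4, 6.7, 19.6, 22.4, 9.2, 22.4, 22.4, 9.6, 11.5.
Cumulative: 22.4, 29.1, 48.7, 71.1, 80.3, 102.7, 125.1, 134.7, 146.2.
The total first reaches 47 DD on day 3.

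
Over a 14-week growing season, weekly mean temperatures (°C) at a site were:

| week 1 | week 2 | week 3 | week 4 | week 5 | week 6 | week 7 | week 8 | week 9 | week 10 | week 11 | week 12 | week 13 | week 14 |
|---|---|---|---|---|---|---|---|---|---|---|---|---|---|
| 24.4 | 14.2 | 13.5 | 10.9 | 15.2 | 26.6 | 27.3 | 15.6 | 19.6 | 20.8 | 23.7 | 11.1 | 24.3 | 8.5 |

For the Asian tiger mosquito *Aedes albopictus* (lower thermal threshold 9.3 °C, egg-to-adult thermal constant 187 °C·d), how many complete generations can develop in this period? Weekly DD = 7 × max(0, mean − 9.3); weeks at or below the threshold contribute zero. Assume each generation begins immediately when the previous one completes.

4 generations

Weekly DD (7 × max(0, T̄ − 9.3)): 105.7, 34.3, 29.4, 11.2, 41.3, 121.1, 126.0, 44.1, 72.1, 80.5, 100.8, 12.6, 105.0, 0.0.
Season total = 884.1 DD.
Complete generations = ⌊884.1 / 187⌋ = 4.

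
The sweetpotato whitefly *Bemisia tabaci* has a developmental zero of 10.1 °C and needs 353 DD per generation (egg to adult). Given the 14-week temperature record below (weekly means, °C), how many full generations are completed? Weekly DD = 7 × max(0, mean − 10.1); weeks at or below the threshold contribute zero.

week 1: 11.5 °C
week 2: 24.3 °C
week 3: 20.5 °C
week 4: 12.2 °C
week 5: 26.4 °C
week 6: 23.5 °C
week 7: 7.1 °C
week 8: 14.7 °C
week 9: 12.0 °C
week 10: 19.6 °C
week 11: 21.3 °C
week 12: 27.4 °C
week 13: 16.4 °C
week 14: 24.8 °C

2 generations

Weekly DD (7 × max(0, T̄ − 10.1)): 9.8, 99.4, 72.8, 14.7, 114.1, 93.8, 0.0, 32.2, 13.3, 66.5, 78.4, 121.1, 44.1, 102.9.
Season total = 863.1 DD.
Complete generations = ⌊863.1 / 353⌋ = 2.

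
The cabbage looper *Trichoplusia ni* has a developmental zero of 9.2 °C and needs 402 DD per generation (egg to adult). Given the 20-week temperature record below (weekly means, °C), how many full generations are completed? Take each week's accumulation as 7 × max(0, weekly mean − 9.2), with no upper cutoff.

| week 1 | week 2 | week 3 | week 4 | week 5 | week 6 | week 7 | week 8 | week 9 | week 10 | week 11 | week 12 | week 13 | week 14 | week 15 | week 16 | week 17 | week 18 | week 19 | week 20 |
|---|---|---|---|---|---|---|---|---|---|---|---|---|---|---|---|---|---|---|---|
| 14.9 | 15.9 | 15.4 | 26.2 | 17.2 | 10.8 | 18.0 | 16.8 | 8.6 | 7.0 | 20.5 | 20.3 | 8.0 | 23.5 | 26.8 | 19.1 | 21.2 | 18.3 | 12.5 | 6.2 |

Weekly DD (7 × max(0, T̄ − 9.2)): 39.9, 46.9, 43.4, 119.0, 56.0, 11.2, 61.6, 53.2, 0.0, 0.0, 79.1, 77.7, 0.0, 100.1, 123.2, 69.3, 84.0, 63.7, 23.1, 0.0.
Season total = 1051.4 DD.
Complete generations = ⌊1051.4 / 402⌋ = 2.

2 generations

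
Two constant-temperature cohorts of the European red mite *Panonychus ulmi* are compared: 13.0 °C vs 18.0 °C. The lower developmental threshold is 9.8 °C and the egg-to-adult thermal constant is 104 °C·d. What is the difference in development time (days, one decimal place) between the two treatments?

At 13.0 °C: 104 / (13.0 − 9.8) = 104 / 3.2 = 32.500 d.
At 18.0 °C: 104 / (18.0 − 9.8) = 104 / 8.2 = 12.683 d.
Difference = |32.500 − 12.683| = 19.817 ≈ 19.8 days.

19.8 days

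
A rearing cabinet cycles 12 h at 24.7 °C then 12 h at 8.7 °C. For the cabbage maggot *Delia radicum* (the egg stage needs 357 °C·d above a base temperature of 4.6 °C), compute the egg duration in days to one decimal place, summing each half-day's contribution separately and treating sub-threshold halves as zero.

Day half: max(0, 24.7 − 4.6) × 0.5 = 20.1 × 0.5 = 10.05 DD.
Night half: max(0, 8.7 − 4.6) × 0.5 = 4.1 × 0.5 = 2.05 DD.
Per 24 h: 12.10 DD/day.
Duration = 357 / 12.10 = 29.504 ≈ 29.5 days.

29.5 days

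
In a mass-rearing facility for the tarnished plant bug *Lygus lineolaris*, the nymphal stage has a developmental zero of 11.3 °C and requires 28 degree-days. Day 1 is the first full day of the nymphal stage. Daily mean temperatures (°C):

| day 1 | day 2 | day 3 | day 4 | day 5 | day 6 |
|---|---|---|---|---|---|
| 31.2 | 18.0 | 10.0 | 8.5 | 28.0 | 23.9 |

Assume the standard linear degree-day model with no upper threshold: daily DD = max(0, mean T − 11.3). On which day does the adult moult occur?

day 5

Daily DD above 11.3 °C: 19.9, 6.7, 0.0, 0.0, 16.7, 12.6.
Cumulative: 19.9, 26.6, 26.6, 26.6, 43.3, 55.9.
The total first reaches 28 DD on day 5.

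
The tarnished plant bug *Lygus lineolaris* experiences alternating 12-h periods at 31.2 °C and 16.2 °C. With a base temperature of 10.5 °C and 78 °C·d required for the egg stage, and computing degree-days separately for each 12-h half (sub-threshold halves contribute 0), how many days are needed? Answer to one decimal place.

Day half: max(0, 31.2 − 10.5) × 0.5 = 20.7 × 0.5 = 10.35 DD.
Night half: max(0, 16.2 − 10.5) × 0.5 = 5.7 × 0.5 = 2.85 DD.
Per 24 h: 13.20 DD/day.
Duration = 78 / 13.20 = 5.909 ≈ 5.9 days.

5.9 days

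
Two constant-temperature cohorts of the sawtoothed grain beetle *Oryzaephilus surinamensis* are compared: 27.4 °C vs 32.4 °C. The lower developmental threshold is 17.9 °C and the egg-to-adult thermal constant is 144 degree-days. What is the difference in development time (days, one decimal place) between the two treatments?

At 27.4 °C: 144 / (27.4 − 17.9) = 144 / 9.5 = 15.158 d.
At 32.4 °C: 144 / (32.4 − 17.9) = 144 / 14.5 = 9.931 d.
Difference = |15.158 − 9.931| = 5.227 ≈ 5.2 days.

5.2 days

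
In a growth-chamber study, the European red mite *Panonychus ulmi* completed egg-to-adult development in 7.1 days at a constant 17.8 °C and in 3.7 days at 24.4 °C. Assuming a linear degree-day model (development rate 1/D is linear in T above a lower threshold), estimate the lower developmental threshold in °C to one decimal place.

10.6 °C

Under the model K = D·(T − T_b), so D₁·(T₁ − T_b) = D₂·(T₂ − T_b).
7.1·(17.8 − T_b) = 3.7·(24.4 − T_b)
T_b = (7.1·17.8 − 3.7·24.4) / (7.1 − 3.7) = 36.10 / 3.4 = 10.618 °C ≈ 10.6 °C.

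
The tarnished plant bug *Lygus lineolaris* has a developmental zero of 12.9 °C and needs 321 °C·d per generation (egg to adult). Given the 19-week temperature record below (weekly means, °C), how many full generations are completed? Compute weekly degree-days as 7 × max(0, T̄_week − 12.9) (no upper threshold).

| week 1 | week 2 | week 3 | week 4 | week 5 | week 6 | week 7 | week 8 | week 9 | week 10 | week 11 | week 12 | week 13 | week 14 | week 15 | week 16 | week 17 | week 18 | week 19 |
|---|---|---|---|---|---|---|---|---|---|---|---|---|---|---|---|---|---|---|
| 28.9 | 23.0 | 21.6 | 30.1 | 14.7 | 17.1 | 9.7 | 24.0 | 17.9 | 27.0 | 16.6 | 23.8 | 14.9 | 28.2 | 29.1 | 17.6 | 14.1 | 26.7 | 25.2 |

Weekly DD (7 × max(0, T̄ − 12.9)): 112.0, 70.7, 60.9, 120.4, 12.6, 29.4, 0.0, 77.7, 35.0, 98.7, 25.9, 76.3, 14.0, 107.1, 113.4, 32.9, 8.4, 96.6, 86.1.
Season total = 1178.1 DD.
Complete generations = ⌊1178.1 / 321⌋ = 3.

3 generations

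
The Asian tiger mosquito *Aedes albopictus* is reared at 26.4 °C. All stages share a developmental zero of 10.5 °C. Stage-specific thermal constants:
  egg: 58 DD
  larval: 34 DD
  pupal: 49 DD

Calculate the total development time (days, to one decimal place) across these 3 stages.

Daily accumulation at 26.4 °C = 26.4 − 10.5 = 15.9 DD/day.
Total K = 58 + 34 + 49 = 141 DD.
Total duration = 141 / 15.9 = 8.868 ≈ 8.9 days.

8.9 days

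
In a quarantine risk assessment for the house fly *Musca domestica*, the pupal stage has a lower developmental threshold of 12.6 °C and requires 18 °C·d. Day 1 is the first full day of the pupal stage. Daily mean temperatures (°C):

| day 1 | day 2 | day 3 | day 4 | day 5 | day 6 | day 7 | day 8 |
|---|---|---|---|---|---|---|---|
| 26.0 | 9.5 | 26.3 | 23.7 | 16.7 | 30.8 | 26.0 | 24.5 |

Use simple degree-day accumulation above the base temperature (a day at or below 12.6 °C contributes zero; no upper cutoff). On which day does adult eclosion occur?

day 3

Daily DD above 12.6 °C: 13.4, 0.0, 13.7, 11.1, 4.1, 18.2, 13.4, 11.9.
Cumulative: 13.4, 13.4, 27.1, 38.2, 42.3, 60.5, 73.9, 85.8.
The total first reaches 18 DD on day 3.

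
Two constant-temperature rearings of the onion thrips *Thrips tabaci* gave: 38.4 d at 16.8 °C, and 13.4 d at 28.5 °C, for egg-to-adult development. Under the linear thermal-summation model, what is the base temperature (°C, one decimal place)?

Under the model K = D·(T − T_b), so D₁·(T₁ − T_b) = D₂·(T₂ − T_b).
38.4·(16.8 − T_b) = 13.4·(28.5 − T_b)
T_b = (38.4·16.8 − 13.4·28.5) / (38.4 − 13.4) = 263.22 / 25.0 = 10.529 °C ≈ 10.5 °C.

10.5 °C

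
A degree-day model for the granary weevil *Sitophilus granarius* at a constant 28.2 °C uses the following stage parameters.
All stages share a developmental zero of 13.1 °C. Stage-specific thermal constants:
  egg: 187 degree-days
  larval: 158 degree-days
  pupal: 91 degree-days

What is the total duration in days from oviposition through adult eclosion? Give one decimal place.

Daily accumulation at 28.2 °C = 28.2 − 13.1 = 15.1 DD/day.
Total K = 187 + 158 + 91 = 436 DD.
Total duration = 436 / 15.1 = 28.874 ≈ 28.9 days.

28.9 days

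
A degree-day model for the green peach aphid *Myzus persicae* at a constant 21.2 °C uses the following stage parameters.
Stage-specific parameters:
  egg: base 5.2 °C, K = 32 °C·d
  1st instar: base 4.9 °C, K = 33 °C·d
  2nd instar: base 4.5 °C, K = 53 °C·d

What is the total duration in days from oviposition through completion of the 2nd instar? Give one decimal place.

egg: 32 / (21.2 − 5.2) = 32 / 16.0 = 2.000 d.
1st instar: 33 / (21.2 − 4.9) = 33 / 16.3 = 2.025 d.
2nd instar: 53 / (21.2 − 4.5) = 53 / 16.7 = 3.174 d.
Sum = 7.198 ≈ 7.2 days.

7.2 days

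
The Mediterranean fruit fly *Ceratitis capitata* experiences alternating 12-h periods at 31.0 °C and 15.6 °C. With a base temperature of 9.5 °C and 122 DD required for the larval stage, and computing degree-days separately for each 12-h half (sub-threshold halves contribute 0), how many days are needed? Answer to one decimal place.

8.8 days

Day half: max(0, 31.0 − 9.5) × 0.5 = 21.5 × 0.5 = 10.75 DD.
Night half: max(0, 15.6 − 9.5) × 0.5 = 6.1 × 0.5 = 3.05 DD.
Per 24 h: 13.80 DD/day.
Duration = 122 / 13.80 = 8.841 ≈ 8.8 days.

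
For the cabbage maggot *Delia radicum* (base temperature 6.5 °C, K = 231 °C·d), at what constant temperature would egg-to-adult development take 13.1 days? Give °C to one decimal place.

Required daily accumulation = 231 / 13.1 = 17.634 DD/day.
T = T_base + 17.634 = 6.5 + 17.634 = 24.134 ≈ 24.1 °C.

24.1 °C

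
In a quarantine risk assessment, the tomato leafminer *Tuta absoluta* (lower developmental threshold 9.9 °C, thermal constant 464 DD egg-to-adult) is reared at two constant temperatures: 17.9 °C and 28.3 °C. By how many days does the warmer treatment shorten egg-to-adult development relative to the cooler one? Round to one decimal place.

At 17.9 °C: 464 / (17.9 − 9.9) = 464 / 8.0 = 58.000 d.
At 28.3 °C: 464 / (28.3 − 9.9) = 464 / 18.4 = 25.217 d.
Difference = |58.000 − 25.217| = 32.783 ≈ 32.8 days.

32.8 days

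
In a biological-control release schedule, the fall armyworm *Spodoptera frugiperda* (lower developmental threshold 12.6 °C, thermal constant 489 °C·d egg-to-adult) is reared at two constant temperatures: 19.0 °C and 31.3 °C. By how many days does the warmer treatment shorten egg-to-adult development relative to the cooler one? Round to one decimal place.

At 19.0 °C: 489 / (19.0 − 12.6) = 489 / 6.4 = 76.406 d.
At 31.3 °C: 489 / (31.3 − 12.6) = 489 / 18.7 = 26.150 d.
Difference = |76.406 − 26.150| = 50.257 ≈ 50.3 days.

50.3 days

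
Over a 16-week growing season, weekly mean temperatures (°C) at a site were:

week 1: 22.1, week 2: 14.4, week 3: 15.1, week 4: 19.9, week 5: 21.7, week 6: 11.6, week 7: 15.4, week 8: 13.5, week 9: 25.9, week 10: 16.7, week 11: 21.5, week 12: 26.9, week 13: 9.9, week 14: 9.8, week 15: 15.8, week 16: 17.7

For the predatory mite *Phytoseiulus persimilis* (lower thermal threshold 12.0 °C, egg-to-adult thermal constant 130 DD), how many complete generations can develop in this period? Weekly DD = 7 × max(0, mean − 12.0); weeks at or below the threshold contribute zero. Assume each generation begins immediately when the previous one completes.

Weekly DD (7 × max(0, T̄ − 12.0)): 70.7, 16.8, 21.7, 55.3, 67.9, 0.0, 23.8, 10.5, 97.3, 32.9, 66.5, 104.3, 0.0, 0.0, 26.6, 39.9.
Season total = 634.2 DD.
Complete generations = ⌊634.2 / 130⌋ = 4.

4 generations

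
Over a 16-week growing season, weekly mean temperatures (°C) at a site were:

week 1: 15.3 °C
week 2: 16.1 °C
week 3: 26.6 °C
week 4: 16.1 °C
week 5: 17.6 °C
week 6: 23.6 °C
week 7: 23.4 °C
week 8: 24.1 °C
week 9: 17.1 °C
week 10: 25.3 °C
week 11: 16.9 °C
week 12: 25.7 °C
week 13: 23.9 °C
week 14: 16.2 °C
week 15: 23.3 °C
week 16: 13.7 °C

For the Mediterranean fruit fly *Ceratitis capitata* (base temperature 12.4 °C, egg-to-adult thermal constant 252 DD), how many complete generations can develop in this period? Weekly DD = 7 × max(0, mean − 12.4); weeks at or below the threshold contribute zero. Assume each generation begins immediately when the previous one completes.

Weekly DD (7 × max(0, T̄ − 12.4)): 20.3, 25.9, 99.4, 25.9, 36.4, 78.4, 77.0, 81.9, 32.9, 90.3, 31.5, 93.1, 80.5, 26.6, 76.3, 9.1.
Season total = 885.5 DD.
Complete generations = ⌊885.5 / 252⌋ = 3.

3 generations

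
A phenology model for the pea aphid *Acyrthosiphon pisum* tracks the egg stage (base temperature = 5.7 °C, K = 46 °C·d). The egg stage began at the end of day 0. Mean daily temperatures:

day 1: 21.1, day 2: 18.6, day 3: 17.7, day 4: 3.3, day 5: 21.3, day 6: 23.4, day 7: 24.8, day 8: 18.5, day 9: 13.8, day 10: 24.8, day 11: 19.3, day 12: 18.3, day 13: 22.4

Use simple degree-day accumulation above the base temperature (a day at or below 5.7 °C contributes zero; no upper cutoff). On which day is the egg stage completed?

day 5

Daily DD above 5.7 °C: 15.4, 12.9, 12.0, 0.0, 15.6, 17.7, 19.1, 12.8, 8.1, 19.1, 13.6, 12.6, 16.7.
Cumulative: 15.4, 28.3, 40.3, 40.3, 55.9, 73.6, 92.7, 105.5, 113.6, 132.7, 146.3, 158.9, 175.6.
The total first reaches 46 DD on day 5.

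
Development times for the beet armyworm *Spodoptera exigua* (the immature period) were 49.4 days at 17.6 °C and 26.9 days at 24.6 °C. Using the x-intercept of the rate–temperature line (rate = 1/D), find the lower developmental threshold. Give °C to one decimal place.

Under the model K = D·(T − T_b), so D₁·(T₁ − T_b) = D₂·(T₂ − T_b).
49.4·(17.6 − T_b) = 26.9·(24.6 − T_b)
T_b = (49.4·17.6 − 26.9·24.6) / (49.4 − 26.9) = 207.70 / 22.5 = 9.231 °C ≈ 9.2 °C.

9.2 °C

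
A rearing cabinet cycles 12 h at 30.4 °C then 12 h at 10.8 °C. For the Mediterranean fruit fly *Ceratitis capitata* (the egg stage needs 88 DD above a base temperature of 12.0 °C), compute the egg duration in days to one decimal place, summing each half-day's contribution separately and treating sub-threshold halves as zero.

Day half: max(0, 30.4 − 12.0) × 0.5 = 18.4 × 0.5 = 9.20 DD.
Night half: max(0, 10.8 − 12.0) × 0.5 = 0.0 × 0.5 = 0.00 DD.
Per 24 h: 9.20 DD/day.
Duration = 88 / 9.20 = 9.565 ≈ 9.6 days.

9.6 days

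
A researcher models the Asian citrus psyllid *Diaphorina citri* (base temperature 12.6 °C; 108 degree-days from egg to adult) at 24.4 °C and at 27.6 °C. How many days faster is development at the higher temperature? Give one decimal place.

At 24.4 °C: 108 / (24.4 − 12.6) = 108 / 11.8 = 9.153 d.
At 27.6 °C: 108 / (27.6 − 12.6) = 108 / 15.0 = 7.200 d.
Difference = |9.153 − 7.200| = 1.953 ≈ 2.0 days.

2.0 days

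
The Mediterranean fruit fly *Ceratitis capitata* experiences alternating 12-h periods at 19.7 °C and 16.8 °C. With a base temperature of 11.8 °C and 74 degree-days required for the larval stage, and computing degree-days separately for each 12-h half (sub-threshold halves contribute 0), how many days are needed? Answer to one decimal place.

11.5 days

Day half: max(0, 19.7 − 11.8) × 0.5 = 7.9 × 0.5 = 3.95 DD.
Night half: max(0, 16.8 − 11.8) × 0.5 = 5.0 × 0.5 = 2.50 DD.
Per 24 h: 6.45 DD/day.
Duration = 74 / 6.45 = 11.473 ≈ 11.5 days.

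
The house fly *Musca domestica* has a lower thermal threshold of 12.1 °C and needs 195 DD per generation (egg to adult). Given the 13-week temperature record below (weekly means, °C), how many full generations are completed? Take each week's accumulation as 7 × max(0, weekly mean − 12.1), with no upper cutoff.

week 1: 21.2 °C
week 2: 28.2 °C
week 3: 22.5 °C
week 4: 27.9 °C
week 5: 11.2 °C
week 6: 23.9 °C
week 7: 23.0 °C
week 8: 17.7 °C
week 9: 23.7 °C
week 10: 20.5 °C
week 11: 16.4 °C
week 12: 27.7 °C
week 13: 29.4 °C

4 generations

Weekly DD (7 × max(0, T̄ − 12.1)): 63.7, 112.7, 72.8, 110.6, 0.0, 82.6, 76.3, 39.2, 81.2, 58.8, 30.1, 109.2, 121.1.
Season total = 958.3 DD.
Complete generations = ⌊958.3 / 195⌋ = 4.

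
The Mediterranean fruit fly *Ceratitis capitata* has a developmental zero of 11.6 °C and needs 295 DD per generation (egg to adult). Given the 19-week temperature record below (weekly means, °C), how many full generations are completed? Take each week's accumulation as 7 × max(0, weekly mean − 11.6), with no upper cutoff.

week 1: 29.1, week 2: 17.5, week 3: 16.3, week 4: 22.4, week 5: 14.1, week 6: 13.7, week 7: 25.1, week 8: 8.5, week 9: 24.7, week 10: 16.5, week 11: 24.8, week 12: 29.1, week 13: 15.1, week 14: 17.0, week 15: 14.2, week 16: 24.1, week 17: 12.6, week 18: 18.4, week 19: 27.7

Weekly DD (7 × max(0, T̄ − 11.6)): 122.5, 41.3, 32.9, 75.6, 17.5, 14.7, 94.5, 0.0, 91.7, 34.3, 92.4, 122.5, 24.5, 37.8, 18.2, 87.5, 7.0, 47.6, 112.7.
Season total = 1075.2 DD.
Complete generations = ⌊1075.2 / 295⌋ = 3.

3 generations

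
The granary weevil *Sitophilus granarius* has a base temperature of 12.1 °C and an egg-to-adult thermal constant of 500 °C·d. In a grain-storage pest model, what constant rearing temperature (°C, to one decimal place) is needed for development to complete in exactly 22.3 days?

Required daily accumulation = 500 / 22.3 = 22.422 DD/day.
T = T_base + 22.422 = 12.1 + 22.422 = 34.522 ≈ 34.5 °C.

34.5 °C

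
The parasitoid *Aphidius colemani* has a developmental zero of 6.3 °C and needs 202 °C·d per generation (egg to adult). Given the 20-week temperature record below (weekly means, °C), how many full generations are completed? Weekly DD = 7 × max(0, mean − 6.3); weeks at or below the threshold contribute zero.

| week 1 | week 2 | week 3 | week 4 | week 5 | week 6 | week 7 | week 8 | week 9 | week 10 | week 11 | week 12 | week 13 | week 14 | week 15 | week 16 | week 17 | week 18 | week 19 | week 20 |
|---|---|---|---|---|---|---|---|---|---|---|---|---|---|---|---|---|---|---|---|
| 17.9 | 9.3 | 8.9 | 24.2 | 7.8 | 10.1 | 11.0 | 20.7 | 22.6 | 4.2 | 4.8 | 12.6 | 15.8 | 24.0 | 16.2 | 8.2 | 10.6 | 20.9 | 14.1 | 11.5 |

Weekly DD (7 × max(0, T̄ − 6.3)): 81.2, 21.0, 18.2, 125.3, 10.5, 26.6, 32.9, 100.8, 114.1, 0.0, 0.0, 44.1, 66.5, 123.9, 69.3, 13.3, 30.1, 102.2, 54.6, 36.4.
Season total = 1071.0 DD.
Complete generations = ⌊1071.0 / 202⌋ = 5.

5 generations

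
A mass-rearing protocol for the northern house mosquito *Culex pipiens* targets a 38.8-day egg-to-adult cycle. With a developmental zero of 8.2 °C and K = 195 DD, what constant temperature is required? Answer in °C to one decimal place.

Required daily accumulation = 195 / 38.8 = 5.026 DD/day.
T = T_base + 5.026 = 8.2 + 5.026 = 13.226 ≈ 13.2 °C.

13.2 °C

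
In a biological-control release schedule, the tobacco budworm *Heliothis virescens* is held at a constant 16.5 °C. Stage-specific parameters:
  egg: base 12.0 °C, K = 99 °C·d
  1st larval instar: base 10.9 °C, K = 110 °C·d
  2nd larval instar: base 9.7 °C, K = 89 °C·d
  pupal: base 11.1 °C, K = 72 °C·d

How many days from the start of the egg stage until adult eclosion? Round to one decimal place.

egg: 99 / (16.5 − 12.0) = 99 / 4.5 = 22.000 d.
1st larval instar: 110 / (16.5 − 10.9) = 110 / 5.6 = 19.643 d.
2nd larval instar: 89 / (16.5 − 9.7) = 89 / 6.8 = 13.088 d.
pupal: 72 / (16.5 − 11.1) = 72 / 5.4 = 13.333 d.
Sum = 68.064 ≈ 68.1 days.

68.1 days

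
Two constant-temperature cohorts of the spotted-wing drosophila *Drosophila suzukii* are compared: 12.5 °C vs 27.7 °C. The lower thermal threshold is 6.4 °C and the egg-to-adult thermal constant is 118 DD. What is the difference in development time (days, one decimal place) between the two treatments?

At 12.5 °C: 118 / (12.5 − 6.4) = 118 / 6.1 = 19.344 d.
At 27.7 °C: 118 / (27.7 − 6.4) = 118 / 21.3 = 5.540 d.
Difference = |19.344 − 5.540| = 13.804 ≈ 13.8 days.

13.8 days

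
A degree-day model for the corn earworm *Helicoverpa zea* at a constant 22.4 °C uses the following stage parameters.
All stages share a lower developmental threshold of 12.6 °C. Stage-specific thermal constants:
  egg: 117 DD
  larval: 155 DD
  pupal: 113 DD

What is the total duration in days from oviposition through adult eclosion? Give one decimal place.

39.3 days

Daily accumulation at 22.4 °C = 22.4 − 12.6 = 9.8 DD/day.
Total K = 117 + 155 + 113 = 385 DD.
Total duration = 385 / 9.8 = 39.286 ≈ 39.3 days.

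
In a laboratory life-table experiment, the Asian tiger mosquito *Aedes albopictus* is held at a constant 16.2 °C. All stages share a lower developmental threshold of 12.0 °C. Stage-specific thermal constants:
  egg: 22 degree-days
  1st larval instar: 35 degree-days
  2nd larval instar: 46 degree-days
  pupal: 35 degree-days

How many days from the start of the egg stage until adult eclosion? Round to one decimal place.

Daily accumulation at 16.2 °C = 16.2 − 12.0 = 4.2 DD/day.
Total K = 22 + 35 + 46 + 35 = 138 DD.
Total duration = 138 / 4.2 = 32.857 ≈ 32.9 days.

32.9 days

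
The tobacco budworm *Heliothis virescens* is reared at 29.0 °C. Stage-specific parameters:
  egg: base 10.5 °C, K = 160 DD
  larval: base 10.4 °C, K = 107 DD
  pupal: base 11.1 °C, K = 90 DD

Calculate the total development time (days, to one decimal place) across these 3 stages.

19.4 days

egg: 160 / (29.0 − 10.5) = 160 / 18.5 = 8.649 d.
larval: 107 / (29.0 − 10.4) = 107 / 18.6 = 5.753 d.
pupal: 90 / (29.0 − 11.1) = 90 / 17.9 = 5.028 d.
Sum = 19.429 ≈ 19.4 days.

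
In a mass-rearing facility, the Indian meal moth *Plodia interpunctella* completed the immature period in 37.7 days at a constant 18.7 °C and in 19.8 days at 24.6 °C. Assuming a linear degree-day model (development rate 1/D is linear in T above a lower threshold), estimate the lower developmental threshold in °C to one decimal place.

Equal thermal constants: D₁(T₁ − T_b) = D₂(T₂ − T_b).
37.7·(18.7 − T_b) = 19.8·(24.6 − T_b)
T_b = (37.7·18.7 − 19.8·24.6) / (37.7 − 19.8) = 217.91 / 17.9 = 12.174 °C ≈ 12.2 °C.

12.2 °C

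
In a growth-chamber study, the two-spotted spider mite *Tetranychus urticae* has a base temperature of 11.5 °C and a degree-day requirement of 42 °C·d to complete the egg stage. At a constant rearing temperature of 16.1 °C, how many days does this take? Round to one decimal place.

9.1 days

Daily accumulation = 16.1 − 11.5 = 4.6 DD/day.
Duration = 42 / 4.6 = 9.130 ≈ 9.1 days.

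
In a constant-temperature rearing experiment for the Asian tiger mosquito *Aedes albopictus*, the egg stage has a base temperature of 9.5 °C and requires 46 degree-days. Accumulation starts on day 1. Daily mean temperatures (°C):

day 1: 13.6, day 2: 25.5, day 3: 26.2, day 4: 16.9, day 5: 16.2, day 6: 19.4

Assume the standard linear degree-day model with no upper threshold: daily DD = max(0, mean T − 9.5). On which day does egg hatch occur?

Daily DD above 9.5 °C: 4.1, 16.0, 16.7, 7.4, 6.7, 9.9.
Cumulative: 4.1, 20.1, 36.8, 44.2, 50.9, 60.8.
The total first reaches 46 DD on day 5.

day 5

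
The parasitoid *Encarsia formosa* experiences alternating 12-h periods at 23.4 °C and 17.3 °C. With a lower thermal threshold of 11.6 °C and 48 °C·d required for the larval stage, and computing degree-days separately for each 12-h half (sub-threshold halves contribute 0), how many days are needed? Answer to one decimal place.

Day half: max(0, 23.4 − 11.6) × 0.5 = 11.8 × 0.5 = 5.90 DD.
Night half: max(0, 17.3 − 11.6) × 0.5 = 5.7 × 0.5 = 2.85 DD.
Per 24 h: 8.75 DD/day.
Duration = 48 / 8.75 = 5.486 ≈ 5.5 days.

5.5 days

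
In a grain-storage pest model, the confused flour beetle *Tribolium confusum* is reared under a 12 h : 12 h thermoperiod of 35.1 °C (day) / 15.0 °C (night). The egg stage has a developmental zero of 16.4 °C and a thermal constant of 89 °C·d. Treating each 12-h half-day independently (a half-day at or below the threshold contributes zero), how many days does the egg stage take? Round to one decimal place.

Day half: max(0, 35.1 − 16.4) × 0.5 = 18.7 × 0.5 = 9.35 DD.
Night half: max(0, 15.0 − 16.4) × 0.5 = 0.0 × 0.5 = 0.00 DD.
Per 24 h: 9.35 DD/day.
Duration = 89 / 9.35 = 9.519 ≈ 9.5 days.

9.5 days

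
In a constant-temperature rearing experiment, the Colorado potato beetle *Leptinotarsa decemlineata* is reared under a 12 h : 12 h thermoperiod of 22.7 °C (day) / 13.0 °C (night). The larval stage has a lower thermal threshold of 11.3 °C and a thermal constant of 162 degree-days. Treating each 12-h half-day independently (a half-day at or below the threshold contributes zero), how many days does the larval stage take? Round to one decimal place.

24.7 days

Day half: max(0, 22.7 − 11.3) × 0.5 = 11.4 × 0.5 = 5.70 DD.
Night half: max(0, 13.0 − 11.3) × 0.5 = 1.7 × 0.5 = 0.85 DD.
Per 24 h: 6.55 DD/day.
Duration = 162 / 6.55 = 24.733 ≈ 24.7 days.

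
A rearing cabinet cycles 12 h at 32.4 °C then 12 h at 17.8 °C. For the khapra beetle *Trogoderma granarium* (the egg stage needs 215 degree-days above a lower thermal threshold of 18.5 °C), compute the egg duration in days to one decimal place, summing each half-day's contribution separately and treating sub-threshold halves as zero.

Day half: max(0, 32.4 − 18.5) × 0.5 = 13.9 × 0.5 = 6.95 DD.
Night half: max(0, 17.8 − 18.5) × 0.5 = 0.0 × 0.5 = 0.00 DD.
Per 24 h: 6.95 DD/day.
Duration = 215 / 6.95 = 30.935 ≈ 30.9 days.

30.9 days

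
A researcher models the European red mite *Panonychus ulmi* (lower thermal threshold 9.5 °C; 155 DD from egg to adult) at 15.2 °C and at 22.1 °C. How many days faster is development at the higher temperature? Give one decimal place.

14.9 days

At 15.2 °C: 155 / (15.2 − 9.5) = 155 / 5.7 = 27.193 d.
At 22.1 °C: 155 / (22.1 − 9.5) = 155 / 12.6 = 12.302 d.
Difference = |27.193 − 12.302| = 14.891 ≈ 14.9 days.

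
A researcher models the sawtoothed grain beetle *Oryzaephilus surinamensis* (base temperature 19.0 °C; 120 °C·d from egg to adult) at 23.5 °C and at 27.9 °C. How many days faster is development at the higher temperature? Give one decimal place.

At 23.5 °C: 120 / (23.5 − 19.0) = 120 / 4.5 = 26.667 d.
At 27.9 °C: 120 / (27.9 − 19.0) = 120 / 8.9 = 13.483 d.
Difference = |26.667 − 13.483| = 13.184 ≈ 13.2 days.

13.2 days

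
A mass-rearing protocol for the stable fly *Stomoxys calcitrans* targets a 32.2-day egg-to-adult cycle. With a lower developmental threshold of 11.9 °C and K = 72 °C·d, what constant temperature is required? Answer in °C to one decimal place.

14.1 °C

Required daily accumulation = 72 / 32.2 = 2.236 DD/day.
T = T_base + 2.236 = 11.9 + 2.236 = 14.136 ≈ 14.1 °C.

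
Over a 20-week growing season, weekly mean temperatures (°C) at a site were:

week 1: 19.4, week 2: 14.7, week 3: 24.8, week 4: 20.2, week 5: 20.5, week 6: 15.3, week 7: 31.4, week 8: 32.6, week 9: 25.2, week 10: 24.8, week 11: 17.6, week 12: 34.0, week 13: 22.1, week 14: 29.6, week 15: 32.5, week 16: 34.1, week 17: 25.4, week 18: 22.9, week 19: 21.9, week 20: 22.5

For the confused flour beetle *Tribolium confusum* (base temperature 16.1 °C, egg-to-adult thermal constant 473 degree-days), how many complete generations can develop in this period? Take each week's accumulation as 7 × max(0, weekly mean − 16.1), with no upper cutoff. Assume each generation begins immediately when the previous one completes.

Weekly DD (7 × max(0, T̄ − 16.1)): 23.1, 0.0, 60.9, 28.7, 30.8, 0.0, 107.1, 115.5, 63.7, 60.9, 10.5, 125.3, 42.0, 94.5, 114.8, 126.0, 65.1, 47.6, 40.6, 44.8.
Season total = 1201.9 DD.
Complete generations = ⌊1201.9 / 473⌋ = 2.

2 generations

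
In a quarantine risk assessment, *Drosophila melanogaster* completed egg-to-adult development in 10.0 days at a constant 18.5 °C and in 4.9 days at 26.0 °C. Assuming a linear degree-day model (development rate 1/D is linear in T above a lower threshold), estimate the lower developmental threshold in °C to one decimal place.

Equal thermal constants: D₁(T₁ − T_b) = D₂(T₂ − T_b).
10.0·(18.5 − T_b) = 4.9·(26.0 − T_b)
T_b = (10.0·18.5 − 4.9·26.0) / (10.0 − 4.9) = 57.60 / 5.1 = 11.294 °C ≈ 11.3 °C.

11.3 °C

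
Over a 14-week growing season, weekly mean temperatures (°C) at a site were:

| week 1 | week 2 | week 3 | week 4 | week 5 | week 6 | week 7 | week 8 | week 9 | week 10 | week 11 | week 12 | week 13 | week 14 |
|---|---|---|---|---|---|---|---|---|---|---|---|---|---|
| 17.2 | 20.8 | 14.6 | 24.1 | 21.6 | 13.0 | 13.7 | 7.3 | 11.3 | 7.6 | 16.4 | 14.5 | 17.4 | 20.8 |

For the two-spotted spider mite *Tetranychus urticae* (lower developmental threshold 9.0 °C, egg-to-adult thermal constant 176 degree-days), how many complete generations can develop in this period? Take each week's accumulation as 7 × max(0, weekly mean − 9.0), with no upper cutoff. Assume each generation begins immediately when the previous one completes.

Weekly DD (7 × max(0, T̄ − 9.0)): 57.4, 82.6, 39.2, 105.7, 88.2, 28.0, 32.9, 0.0, 16.1, 0.0, 51.8, 38.5, 58.8, 82.6.
Season total = 681.8 DD.
Complete generations = ⌊681.8 / 176⌋ = 3.

3 generations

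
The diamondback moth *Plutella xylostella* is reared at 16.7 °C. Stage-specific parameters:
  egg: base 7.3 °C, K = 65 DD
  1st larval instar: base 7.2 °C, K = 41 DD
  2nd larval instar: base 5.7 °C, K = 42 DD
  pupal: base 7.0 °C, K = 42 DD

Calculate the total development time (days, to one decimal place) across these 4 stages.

19.4 days

egg: 65 / (16.7 − 7.3) = 65 / 9.4 = 6.915 d.
1st larval instar: 41 / (16.7 − 7.2) = 41 / 9.5 = 4.316 d.
2nd larval instar: 42 / (16.7 − 5.7) = 42 / 11.0 = 3.818 d.
pupal: 42 / (16.7 − 7.0) = 42 / 9.7 = 4.330 d.
Sum = 19.379 ≈ 19.4 days.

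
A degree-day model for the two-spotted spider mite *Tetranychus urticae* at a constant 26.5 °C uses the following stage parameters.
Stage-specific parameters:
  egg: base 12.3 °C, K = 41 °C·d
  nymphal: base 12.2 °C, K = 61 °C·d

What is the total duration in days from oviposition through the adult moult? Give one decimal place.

egg: 41 / (26.5 − 12.3) = 41 / 14.2 = 2.887 d.
nymphal: 61 / (26.5 − 12.2) = 61 / 14.3 = 4.266 d.
Sum = 7.153 ≈ 7.2 days.

7.2 days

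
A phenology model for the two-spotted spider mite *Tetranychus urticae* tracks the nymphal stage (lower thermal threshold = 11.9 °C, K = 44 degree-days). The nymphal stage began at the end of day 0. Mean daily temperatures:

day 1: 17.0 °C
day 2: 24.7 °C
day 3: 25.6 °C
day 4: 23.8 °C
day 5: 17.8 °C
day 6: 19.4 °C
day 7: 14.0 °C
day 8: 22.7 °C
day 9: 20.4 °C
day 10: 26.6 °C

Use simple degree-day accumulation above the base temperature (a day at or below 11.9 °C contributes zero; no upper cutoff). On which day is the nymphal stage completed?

Daily DD above 11.9 °C: 5.1, 12.8, 13.7, 11.9, 5.9, 7.5, 2.1, 10.8, 8.5, 14.7.
Cumulative: 5.1, 17.9, 31.6, 43.5, 49.4, 56.9, 59.0, 69.8, 78.3, 93.0.
The total first reaches 44 DD on day 5.

day 5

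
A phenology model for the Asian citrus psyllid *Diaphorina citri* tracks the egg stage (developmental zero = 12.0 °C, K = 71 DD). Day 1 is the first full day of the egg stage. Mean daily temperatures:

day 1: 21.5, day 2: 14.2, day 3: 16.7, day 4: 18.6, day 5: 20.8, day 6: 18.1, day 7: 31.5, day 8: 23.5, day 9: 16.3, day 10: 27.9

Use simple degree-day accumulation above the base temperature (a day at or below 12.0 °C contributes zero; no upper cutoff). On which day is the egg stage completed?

Daily DD above 12.0 °C: 9.5, 2.2, 4.7, 6.6, 8.8, 6.1, 19.5, 11.5, 4.3, 15.9.
Cumulative: 9.5, 11.7, 16.4, 23.0, 31.8, 37.9, 57.4, 68.9, 73.2, 89.1.
The total first reaches 71 DD on day 9.

day 9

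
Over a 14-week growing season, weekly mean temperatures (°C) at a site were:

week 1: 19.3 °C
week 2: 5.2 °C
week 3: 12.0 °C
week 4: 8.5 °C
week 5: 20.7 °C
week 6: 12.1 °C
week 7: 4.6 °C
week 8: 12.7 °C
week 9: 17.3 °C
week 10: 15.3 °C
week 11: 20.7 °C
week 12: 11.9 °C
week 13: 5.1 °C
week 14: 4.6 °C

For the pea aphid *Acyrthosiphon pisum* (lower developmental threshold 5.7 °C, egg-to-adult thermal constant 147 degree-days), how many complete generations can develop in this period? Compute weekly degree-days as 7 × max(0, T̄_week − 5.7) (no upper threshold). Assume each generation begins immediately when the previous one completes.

4 generations

Weekly DD (7 × max(0, T̄ − 5.7)): 95.2, 0.0, 44.1, 19.6, 105.0, 44.8, 0.0, 49.0, 81.2, 67.2, 105.0, 43.4, 0.0, 0.0.
Season total = 654.5 DD.
Complete generations = ⌊654.5 / 147⌋ = 4.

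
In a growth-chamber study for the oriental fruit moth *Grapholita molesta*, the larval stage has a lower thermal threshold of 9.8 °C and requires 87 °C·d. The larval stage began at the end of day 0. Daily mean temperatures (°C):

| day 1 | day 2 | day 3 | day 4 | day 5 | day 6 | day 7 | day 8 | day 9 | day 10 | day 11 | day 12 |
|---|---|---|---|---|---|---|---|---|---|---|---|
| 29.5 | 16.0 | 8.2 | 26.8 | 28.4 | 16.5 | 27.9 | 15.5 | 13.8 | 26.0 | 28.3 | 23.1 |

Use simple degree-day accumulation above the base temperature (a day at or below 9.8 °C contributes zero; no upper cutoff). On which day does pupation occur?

day 8

Daily DD above 9.8 °C: 19.7, 6.2, 0.0, 17.0, 18.6, 6.7, 18.1, 5.7, 4.0, 16.2, 18.5, 13.3.
Cumulative: 19.7, 25.9, 25.9, 42.9, 61.5, 68.2, 86.3, 92.0, 96.0, 112.2, 130.7, 144.0.
The total first reaches 87 DD on day 8.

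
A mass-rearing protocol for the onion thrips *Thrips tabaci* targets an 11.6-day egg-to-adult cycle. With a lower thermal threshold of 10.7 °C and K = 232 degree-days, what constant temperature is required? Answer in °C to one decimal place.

Required daily accumulation = 232 / 11.6 = 20.000 DD/day.
T = T_base + 20.000 = 10.7 + 20.000 = 30.700 ≈ 30.7 °C.

30.7 °C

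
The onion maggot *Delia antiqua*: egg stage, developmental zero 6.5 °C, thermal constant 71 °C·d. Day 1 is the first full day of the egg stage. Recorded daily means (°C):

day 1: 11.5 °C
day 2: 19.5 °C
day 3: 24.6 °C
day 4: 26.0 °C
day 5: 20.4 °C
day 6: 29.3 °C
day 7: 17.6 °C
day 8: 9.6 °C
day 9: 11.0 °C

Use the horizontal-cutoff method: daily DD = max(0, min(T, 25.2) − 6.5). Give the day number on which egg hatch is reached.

Daily DD above 6.5 °C (capped at 18.7): 5.0, 13.0, 18.1, 18.7, 13.9, 18.7, 11.1, 3.1, 4.5.
Cumulative: 5.0, 18.0, 36.1, 54.8, 68.7, 87.4, 98.5, 101.6, 106.1.
The total first reaches 71 DD on day 6.

day 6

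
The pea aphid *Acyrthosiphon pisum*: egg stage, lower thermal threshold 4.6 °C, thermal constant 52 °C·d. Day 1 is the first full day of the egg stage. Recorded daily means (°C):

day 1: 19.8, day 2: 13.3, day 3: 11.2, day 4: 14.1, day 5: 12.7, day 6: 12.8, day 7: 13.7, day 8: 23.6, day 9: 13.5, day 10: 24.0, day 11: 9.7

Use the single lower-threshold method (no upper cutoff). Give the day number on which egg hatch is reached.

day 6

Daily DD above 4.6 °C: 15.2, 8.7, 6.6, 9.5, 8.1, 8.2, 9.1, 19.0, 8.9, 19.4, 5.1.
Cumulative: 15.2, 23.9, 30.5, 40.0, 48.1, 56.3, 65.4, 84.4, 93.3, 112.7, 117.8.
The total first reaches 52 DD on day 6.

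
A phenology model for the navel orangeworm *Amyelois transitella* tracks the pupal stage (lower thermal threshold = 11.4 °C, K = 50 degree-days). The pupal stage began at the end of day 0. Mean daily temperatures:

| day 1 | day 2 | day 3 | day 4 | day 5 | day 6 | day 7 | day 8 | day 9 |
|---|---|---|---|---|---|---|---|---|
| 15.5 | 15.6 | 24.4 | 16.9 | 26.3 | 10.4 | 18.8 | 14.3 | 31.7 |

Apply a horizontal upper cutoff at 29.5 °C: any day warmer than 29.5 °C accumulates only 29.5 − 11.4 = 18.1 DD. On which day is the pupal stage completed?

Daily DD above 11.4 °C (capped at 18.1): 4.1, 4.2, 13.0, 5.5, 14.9, 0.0, 7.4, 2.9, 18.1.
Cumulative: 4.1, 8.3, 21.3, 26.8, 41.7, 41.7, 49.1, 52.0, 70.1.
The total first reaches 50 DD on day 8.

day 8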